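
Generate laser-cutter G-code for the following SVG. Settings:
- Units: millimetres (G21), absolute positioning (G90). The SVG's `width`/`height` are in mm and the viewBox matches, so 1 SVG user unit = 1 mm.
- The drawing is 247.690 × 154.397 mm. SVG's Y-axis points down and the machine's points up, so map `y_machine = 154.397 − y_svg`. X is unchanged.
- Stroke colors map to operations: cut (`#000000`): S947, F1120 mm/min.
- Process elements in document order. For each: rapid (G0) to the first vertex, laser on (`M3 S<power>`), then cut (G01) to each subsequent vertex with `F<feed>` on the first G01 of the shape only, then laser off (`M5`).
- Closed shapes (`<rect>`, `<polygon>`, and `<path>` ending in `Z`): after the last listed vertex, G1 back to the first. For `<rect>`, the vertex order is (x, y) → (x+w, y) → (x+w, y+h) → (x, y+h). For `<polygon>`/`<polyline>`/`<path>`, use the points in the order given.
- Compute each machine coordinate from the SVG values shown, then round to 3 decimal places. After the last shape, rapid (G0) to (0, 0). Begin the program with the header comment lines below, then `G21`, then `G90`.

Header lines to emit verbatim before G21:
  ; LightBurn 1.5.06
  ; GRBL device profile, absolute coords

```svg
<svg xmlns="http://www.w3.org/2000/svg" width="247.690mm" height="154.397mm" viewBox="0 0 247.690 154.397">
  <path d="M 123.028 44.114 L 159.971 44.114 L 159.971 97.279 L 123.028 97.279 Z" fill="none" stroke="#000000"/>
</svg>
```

; LightBurn 1.5.06
; GRBL device profile, absolute coords
G21
G90
G0 X123.028 Y110.283
M3 S947
G01 X159.971 Y110.283 F1120
G01 X159.971 Y57.118
G01 X123.028 Y57.118
G01 X123.028 Y110.283
M5
G0 X0.000 Y0.000

1 u = 1 mm; y_m = 154.397 − y.

[1] `<path>` rectangle, #000000→cut S947 F1120: (123.028,110.283) → (159.971,110.283) → (159.971,57.118) → (123.028,57.118) → (123.028,110.283) (closed)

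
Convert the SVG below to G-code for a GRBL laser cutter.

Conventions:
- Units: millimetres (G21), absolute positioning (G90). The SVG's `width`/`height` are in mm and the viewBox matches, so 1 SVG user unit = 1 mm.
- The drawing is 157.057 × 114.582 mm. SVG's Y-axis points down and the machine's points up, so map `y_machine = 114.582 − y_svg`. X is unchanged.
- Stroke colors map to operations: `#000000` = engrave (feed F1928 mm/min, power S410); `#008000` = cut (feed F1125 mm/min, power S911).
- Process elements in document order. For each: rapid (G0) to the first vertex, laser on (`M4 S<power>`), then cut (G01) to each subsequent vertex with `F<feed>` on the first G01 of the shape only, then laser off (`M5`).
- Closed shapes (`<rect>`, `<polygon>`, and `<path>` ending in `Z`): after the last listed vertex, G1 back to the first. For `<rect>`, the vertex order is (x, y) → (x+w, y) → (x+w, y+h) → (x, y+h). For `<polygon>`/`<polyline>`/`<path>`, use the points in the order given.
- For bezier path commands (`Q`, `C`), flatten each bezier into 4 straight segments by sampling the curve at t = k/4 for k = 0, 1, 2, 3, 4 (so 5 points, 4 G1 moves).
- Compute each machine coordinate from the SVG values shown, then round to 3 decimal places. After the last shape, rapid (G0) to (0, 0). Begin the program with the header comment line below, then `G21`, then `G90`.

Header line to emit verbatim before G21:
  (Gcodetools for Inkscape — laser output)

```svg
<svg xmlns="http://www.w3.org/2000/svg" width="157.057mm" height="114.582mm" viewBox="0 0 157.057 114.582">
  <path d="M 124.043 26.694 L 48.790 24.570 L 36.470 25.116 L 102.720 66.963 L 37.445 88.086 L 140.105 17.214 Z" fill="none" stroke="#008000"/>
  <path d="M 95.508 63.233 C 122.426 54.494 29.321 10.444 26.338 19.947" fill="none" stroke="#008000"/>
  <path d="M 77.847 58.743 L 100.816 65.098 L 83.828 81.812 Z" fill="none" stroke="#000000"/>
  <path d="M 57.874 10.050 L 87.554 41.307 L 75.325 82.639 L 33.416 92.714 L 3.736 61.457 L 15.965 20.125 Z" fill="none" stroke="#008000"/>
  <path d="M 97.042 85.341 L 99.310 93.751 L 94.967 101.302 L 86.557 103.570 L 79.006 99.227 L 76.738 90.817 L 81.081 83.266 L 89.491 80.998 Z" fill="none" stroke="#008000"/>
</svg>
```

(Gcodetools for Inkscape — laser output)
G21
G90
G0 X124.043 Y87.888
M4 S911
G01 X48.790 Y90.012 F1125
G01 X36.470 Y89.466
G01 X102.720 Y47.619
G01 X37.445 Y26.496
G01 X140.105 Y97.368
G01 X124.043 Y87.888
M5
G0 X95.508 Y51.349
M4 S911
G01 X96.476 Y63.136 F1125
G01 X72.136 Y79.833
G01 X42.190 Y93.110
G01 X26.338 Y94.635
M5
G0 X77.847 Y55.839
M4 S410
G01 X100.816 Y49.484 F1928
G01 X83.828 Y32.770
G01 X77.847 Y55.839
M5
G0 X57.874 Y104.532
M4 S911
G01 X87.554 Y73.275 F1125
G01 X75.325 Y31.943
G01 X33.416 Y21.868
G01 X3.736 Y53.125
G01 X15.965 Y94.457
G01 X57.874 Y104.532
M5
G0 X97.042 Y29.241
M4 S911
G01 X99.310 Y20.831 F1125
G01 X94.967 Y13.280
G01 X86.557 Y11.012
G01 X79.006 Y15.355
G01 X76.738 Y23.765
G01 X81.081 Y31.316
G01 X89.491 Y33.584
G01 X97.042 Y29.241
M5
G0 X0.000 Y0.000

viewBox `0 0 157.057 114.582` with mm width/height → 1 unit = 1 mm. Flip: y_m = 114.582 − y_svg.

**Shape 1** — `<path>` closed polygon, stroke `#008000` → cut (S911, F1125). Machine vertices: (124.043,87.888) → (48.790,90.012) → (36.470,89.466) → (102.720,47.619) → (37.445,26.496) → (140.105,97.368) → (124.043,87.888). Closed: final G1 returns to the first vertex.

**Shape 2** — `<path>` cubic bezier, stroke `#008000` → cut (S911, F1125). Control points (SVG): P0=(95.508,63.233), P1=(122.426,54.494), P2=(29.321,10.444), P3=(26.338,19.947); sampled at t=k/4. Machine vertices: (95.508,51.349) → (96.476,63.136) → (72.136,79.833) → (42.190,93.110) → (26.338,94.635). Open path.

**Shape 3** — `<path>` regular polygon, stroke `#000000` → engrave (S410, F1928). Machine vertices: (77.847,55.839) → (100.816,49.484) → (83.828,32.770) → (77.847,55.839). Closed: final G1 returns to the first vertex.

**Shape 4** — `<path>` regular polygon, stroke `#008000` → cut (S911, F1125). Machine vertices: (57.874,104.532) → (87.554,73.275) → (75.325,31.943) → (33.416,21.868) → (3.736,53.125) → (15.965,94.457) → (57.874,104.532). Closed: final G1 returns to the first vertex.

**Shape 5** — `<path>` regular polygon, stroke `#008000` → cut (S911, F1125). Machine vertices: (97.042,29.241) → (99.310,20.831) → (94.967,13.280) → (86.557,11.012) → (79.006,15.355) → (76.738,23.765) → (81.081,31.316) → (89.491,33.584) → (97.042,29.241). Closed: final G1 returns to the first vertex.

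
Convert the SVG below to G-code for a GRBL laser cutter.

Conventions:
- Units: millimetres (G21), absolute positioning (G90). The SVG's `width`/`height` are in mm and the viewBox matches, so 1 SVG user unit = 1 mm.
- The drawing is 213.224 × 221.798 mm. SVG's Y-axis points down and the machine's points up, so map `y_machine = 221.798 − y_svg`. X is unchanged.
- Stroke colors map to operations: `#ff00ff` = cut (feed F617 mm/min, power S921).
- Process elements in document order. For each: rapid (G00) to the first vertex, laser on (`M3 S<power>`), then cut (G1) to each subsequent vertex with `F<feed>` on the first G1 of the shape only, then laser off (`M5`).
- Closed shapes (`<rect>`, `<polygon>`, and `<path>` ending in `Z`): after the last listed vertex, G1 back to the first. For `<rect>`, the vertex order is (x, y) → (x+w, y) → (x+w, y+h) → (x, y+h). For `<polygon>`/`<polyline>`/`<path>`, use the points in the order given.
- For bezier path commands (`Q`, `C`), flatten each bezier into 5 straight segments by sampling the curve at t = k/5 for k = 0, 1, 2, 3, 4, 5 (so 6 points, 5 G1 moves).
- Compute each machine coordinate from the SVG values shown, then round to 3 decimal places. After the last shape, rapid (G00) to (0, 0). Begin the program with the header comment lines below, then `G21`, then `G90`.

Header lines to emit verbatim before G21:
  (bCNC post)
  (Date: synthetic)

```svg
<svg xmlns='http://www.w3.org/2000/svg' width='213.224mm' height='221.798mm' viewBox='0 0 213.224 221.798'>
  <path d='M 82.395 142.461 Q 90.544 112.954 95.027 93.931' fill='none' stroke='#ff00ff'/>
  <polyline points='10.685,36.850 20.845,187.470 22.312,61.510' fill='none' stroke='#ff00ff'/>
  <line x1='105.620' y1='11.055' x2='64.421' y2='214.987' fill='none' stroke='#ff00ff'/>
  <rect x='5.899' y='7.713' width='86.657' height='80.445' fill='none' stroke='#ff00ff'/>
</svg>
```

(bCNC post)
(Date: synthetic)
G21
G90
G00 X82.395 Y79.337
M3 S921
G1 X85.508 Y90.720 F617
G1 X88.328 Y101.265
G1 X90.854 Y110.971
G1 X93.087 Y119.838
G1 X95.027 Y127.867
M5
G00 X10.685 Y184.948
M3 S921
G1 X20.845 Y34.328 F617
G1 X22.312 Y160.288
M5
G00 X105.620 Y210.743
M3 S921
G1 X64.421 Y6.811 F617
M5
G00 X5.899 Y214.085
M3 S921
G1 X92.556 Y214.085 F617
G1 X92.556 Y133.640
G1 X5.899 Y133.640
G1 X5.899 Y214.085
M5
G00 X0.000 Y0.000

Since the viewBox matches the mm dimensions, user units are millimetres directly. The only transform is the Y-flip y_m = 221.798 − y_svg.

Shape 1 is a quadratic bezier drawn with `<path>`. Its stroke #ff00ff means cut at S921, F617. After flipping Y the toolpath is (82.395,79.337) → (85.508,90.720) → (88.328,101.265) → (90.854,110.971) → (93.087,119.838) → (95.027,127.867).

Shape 2 is a open polyline drawn with `<polyline>`. Its stroke #ff00ff means cut at S921, F617. After flipping Y the toolpath is (10.685,184.948) → (20.845,34.328) → (22.312,160.288).

Shape 3 is a line segment drawn with `<line>`. Its stroke #ff00ff means cut at S921, F617. After flipping Y the toolpath is (105.620,210.743) → (64.421,6.811).

Shape 4 is a rectangle drawn with `<rect>`. Its stroke #ff00ff means cut at S921, F617. After flipping Y the toolpath is (5.899,214.085) → (92.556,214.085) → (92.556,133.640) → (5.899,133.640) → (5.899,214.085), returning to the start.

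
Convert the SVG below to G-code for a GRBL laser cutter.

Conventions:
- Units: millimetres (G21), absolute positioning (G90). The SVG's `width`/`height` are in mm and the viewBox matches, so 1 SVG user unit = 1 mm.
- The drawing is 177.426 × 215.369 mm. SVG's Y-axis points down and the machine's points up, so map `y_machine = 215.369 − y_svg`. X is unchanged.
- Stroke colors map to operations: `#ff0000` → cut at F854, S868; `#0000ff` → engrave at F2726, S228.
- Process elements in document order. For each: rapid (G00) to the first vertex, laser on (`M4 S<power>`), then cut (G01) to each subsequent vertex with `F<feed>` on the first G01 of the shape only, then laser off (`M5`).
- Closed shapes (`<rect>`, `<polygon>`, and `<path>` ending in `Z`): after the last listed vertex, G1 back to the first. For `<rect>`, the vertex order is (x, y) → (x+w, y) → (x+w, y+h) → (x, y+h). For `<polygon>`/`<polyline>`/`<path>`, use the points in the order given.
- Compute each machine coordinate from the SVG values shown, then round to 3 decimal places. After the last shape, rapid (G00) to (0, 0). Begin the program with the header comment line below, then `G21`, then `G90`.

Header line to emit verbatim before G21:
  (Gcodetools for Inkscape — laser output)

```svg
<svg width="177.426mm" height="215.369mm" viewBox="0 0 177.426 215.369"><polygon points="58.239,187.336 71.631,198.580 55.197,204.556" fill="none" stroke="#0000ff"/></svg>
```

1 u = 1 mm; y_m = 215.369 − y.

[1] `<polygon>` regular polygon, #0000ff→engrave S228 F2726: (58.239,28.033) → (71.631,16.789) → (55.197,10.813) → (58.239,28.033) (closed)

(Gcodetools for Inkscape — laser output)
G21
G90
G00 X58.239 Y28.033
M4 S228
G01 X71.631 Y16.789 F2726
G01 X55.197 Y10.813
G01 X58.239 Y28.033
M5
G00 X0.000 Y0.000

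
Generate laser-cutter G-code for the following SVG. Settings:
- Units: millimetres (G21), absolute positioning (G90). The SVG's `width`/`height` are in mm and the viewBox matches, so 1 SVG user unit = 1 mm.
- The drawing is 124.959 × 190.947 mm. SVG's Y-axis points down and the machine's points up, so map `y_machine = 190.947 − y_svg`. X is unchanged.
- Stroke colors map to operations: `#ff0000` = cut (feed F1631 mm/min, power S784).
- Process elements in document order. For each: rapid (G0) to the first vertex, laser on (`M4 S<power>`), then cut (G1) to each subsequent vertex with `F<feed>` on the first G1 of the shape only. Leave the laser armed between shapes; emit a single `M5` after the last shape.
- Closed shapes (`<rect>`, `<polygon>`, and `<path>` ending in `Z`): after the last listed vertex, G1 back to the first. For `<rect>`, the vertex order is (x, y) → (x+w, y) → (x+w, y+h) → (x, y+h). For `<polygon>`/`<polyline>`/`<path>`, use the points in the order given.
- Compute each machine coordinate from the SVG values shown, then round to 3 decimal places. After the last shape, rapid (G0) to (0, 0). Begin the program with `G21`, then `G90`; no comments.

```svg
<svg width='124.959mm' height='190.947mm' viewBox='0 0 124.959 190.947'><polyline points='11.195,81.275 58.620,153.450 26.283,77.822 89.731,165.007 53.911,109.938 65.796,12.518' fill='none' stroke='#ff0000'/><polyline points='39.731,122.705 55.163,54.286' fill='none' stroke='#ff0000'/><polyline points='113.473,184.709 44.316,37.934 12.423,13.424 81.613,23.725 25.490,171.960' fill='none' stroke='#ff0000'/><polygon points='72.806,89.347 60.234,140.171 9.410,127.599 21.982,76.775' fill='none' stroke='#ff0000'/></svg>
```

Since the viewBox matches the mm dimensions, user units are millimetres directly. The only transform is the Y-flip y_m = 190.947 − y_svg.

Shape 1 is a open polyline drawn with `<polyline>`. Its stroke #ff0000 means cut at S784, F1631. After flipping Y the toolpath is (11.195,109.672) → (58.620,37.497) → (26.283,113.125) → (89.731,25.940) → (53.911,81.009) → (65.796,178.429).

Shape 2 is a line segment drawn with `<polyline>`. Its stroke #ff0000 means cut at S784, F1631. After flipping Y the toolpath is (39.731,68.242) → (55.163,136.661).

Shape 3 is a open polyline drawn with `<polyline>`. Its stroke #ff0000 means cut at S784, F1631. After flipping Y the toolpath is (113.473,6.238) → (44.316,153.013) → (12.423,177.523) → (81.613,167.222) → (25.490,18.987).

Shape 4 is a regular polygon drawn with `<polygon>`. Its stroke #ff0000 means cut at S784, F1631. After flipping Y the toolpath is (72.806,101.600) → (60.234,50.776) → (9.410,63.348) → (21.982,114.172) → (72.806,101.600), returning to the start.

G21
G90
G0 X11.195 Y109.672
M4 S784
G1 X58.620 Y37.497 F1631
G1 X26.283 Y113.125
G1 X89.731 Y25.940
G1 X53.911 Y81.009
G1 X65.796 Y178.429
G0 X39.731 Y68.242
M4 S784
G1 X55.163 Y136.661 F1631
G0 X113.473 Y6.238
M4 S784
G1 X44.316 Y153.013 F1631
G1 X12.423 Y177.523
G1 X81.613 Y167.222
G1 X25.490 Y18.987
G0 X72.806 Y101.600
M4 S784
G1 X60.234 Y50.776 F1631
G1 X9.410 Y63.348
G1 X21.982 Y114.172
G1 X72.806 Y101.600
M5
G0 X0.000 Y0.000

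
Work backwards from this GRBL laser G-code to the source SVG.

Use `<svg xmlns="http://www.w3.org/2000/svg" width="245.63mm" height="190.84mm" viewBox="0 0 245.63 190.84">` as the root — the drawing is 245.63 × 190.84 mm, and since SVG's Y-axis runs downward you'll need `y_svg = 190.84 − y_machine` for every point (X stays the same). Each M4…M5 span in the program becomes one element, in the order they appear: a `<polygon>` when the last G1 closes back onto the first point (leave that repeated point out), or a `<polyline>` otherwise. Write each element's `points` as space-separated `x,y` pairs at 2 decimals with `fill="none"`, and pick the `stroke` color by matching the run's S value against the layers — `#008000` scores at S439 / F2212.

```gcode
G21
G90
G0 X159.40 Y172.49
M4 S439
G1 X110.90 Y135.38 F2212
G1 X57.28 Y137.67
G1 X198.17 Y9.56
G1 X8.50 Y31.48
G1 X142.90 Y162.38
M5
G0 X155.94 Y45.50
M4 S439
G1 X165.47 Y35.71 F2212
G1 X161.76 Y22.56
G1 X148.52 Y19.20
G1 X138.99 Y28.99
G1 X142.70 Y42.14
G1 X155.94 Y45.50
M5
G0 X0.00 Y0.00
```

y_svg = 190.84 − y_m. Every run uses S439, so all elements get stroke `#008000` (score).

[1] open run; points: 159.40,18.35 110.90,55.46 57.28,53.17 198.17,181.28 8.50,159.36 142.90,28.46

[2] closed run; points: 155.94,145.34 165.47,155.13 161.76,168.28 148.52,171.64 138.99,161.85 142.70,148.70

<svg xmlns="http://www.w3.org/2000/svg" width="245.63mm" height="190.84mm" viewBox="0 0 245.63 190.84">
  <polyline points="159.40,18.35 110.90,55.46 57.28,53.17 198.17,181.28 8.50,159.36 142.90,28.46" fill="none" stroke="#008000"/>
  <polygon points="155.94,145.34 165.47,155.13 161.76,168.28 148.52,171.64 138.99,161.85 142.70,148.70" fill="none" stroke="#008000"/>
</svg>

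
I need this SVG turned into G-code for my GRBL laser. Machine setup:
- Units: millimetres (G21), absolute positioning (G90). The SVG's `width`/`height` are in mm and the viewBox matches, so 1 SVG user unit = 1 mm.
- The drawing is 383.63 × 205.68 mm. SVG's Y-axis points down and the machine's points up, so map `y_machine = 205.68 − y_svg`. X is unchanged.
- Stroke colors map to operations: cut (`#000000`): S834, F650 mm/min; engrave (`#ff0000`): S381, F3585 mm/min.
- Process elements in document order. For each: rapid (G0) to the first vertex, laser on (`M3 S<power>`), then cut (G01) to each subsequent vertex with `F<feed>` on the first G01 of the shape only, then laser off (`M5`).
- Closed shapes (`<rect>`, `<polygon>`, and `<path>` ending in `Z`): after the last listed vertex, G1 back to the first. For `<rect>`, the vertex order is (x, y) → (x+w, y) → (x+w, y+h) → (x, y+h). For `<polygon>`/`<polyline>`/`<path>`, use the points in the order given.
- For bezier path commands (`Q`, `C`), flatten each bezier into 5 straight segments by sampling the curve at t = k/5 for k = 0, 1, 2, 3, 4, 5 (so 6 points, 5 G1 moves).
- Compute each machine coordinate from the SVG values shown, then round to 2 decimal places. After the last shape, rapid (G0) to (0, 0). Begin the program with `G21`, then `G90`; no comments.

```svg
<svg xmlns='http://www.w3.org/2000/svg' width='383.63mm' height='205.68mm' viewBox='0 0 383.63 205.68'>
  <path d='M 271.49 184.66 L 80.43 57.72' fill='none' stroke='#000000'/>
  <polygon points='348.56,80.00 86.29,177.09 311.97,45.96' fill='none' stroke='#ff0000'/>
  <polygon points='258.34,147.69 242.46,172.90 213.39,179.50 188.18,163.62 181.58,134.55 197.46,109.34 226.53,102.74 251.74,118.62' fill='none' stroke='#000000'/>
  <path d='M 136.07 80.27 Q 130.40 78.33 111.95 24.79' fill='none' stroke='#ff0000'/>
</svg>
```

G21
G90
G0 X271.49 Y21.02
M3 S834
G01 X80.43 Y147.96 F650
M5
G0 X348.56 Y125.68
M3 S381
G01 X86.29 Y28.59 F3585
G01 X311.97 Y159.72
G01 X348.56 Y125.68
M5
G0 X258.34 Y57.99
M3 S834
G01 X242.46 Y32.78 F650
G01 X213.39 Y26.18
G01 X188.18 Y42.06
G01 X181.58 Y71.13
G01 X197.46 Y96.34
G01 X226.53 Y102.94
G01 X251.74 Y87.06
G01 X258.34 Y57.99
M5
G0 X136.07 Y125.41
M3 S381
G01 X133.29 Y128.25 F3585
G01 X129.49 Y135.22
G01 X124.67 Y146.31
G01 X118.82 Y161.54
G01 X111.95 Y180.89
M5
G0 X0.00 Y0.00

Since the viewBox matches the mm dimensions, user units are millimetres directly. The only transform is the Y-flip y_m = 205.68 − y_svg.

Shape 1 is a line segment drawn with `<path>`. Its stroke #000000 means cut at S834, F650. After flipping Y the toolpath is (271.49,21.02) → (80.43,147.96).

Shape 2 is a closed polygon drawn with `<polygon>`. Its stroke #ff0000 means engrave at S381, F3585. After flipping Y the toolpath is (348.56,125.68) → (86.29,28.59) → (311.97,159.72) → (348.56,125.68), returning to the start.

Shape 3 is a regular polygon drawn with `<polygon>`. Its stroke #000000 means cut at S834, F650. After flipping Y the toolpath is (258.34,57.99) → (242.46,32.78) → (213.39,26.18) → (188.18,42.06) → (181.58,71.13) → (197.46,96.34) → (226.53,102.94) → (251.74,87.06) → (258.34,57.99), returning to the start.

Shape 4 is a quadratic bezier drawn with `<path>`. Its stroke #ff0000 means engrave at S381, F3585. After flipping Y the toolpath is (136.07,125.41) → (133.29,128.25) → (129.49,135.22) → (124.67,146.31) → (118.82,161.54) → (111.95,180.89).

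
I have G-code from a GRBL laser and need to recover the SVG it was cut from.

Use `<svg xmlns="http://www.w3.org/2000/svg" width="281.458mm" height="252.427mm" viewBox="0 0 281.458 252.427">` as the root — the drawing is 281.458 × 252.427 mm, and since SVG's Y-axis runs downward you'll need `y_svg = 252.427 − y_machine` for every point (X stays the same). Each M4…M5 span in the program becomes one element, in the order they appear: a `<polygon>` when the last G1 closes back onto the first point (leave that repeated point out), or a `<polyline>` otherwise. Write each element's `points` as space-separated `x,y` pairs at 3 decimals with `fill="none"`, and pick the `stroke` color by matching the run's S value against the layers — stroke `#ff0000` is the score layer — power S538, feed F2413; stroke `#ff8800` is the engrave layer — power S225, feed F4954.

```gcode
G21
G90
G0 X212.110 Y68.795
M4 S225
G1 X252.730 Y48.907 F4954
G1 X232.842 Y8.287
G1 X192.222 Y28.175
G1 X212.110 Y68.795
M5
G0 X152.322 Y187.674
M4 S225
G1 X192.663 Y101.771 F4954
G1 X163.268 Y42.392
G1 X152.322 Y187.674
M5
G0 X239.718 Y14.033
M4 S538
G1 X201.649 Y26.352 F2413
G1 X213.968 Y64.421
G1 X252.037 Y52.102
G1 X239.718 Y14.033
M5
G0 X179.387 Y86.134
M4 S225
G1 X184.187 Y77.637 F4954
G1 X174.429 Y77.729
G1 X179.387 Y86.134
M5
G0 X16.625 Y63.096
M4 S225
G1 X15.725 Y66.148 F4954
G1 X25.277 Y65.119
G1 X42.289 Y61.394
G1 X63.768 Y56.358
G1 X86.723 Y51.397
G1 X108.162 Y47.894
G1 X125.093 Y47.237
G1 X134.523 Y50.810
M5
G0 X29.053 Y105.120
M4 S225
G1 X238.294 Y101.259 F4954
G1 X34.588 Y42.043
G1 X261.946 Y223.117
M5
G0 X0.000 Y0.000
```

<svg xmlns="http://www.w3.org/2000/svg" width="281.458mm" height="252.427mm" viewBox="0 0 281.458 252.427">
  <polygon points="212.110,183.632 252.730,203.520 232.842,244.140 192.222,224.252" fill="none" stroke="#ff8800"/>
  <polygon points="152.322,64.753 192.663,150.656 163.268,210.035" fill="none" stroke="#ff8800"/>
  <polygon points="239.718,238.394 201.649,226.075 213.968,188.006 252.037,200.325" fill="none" stroke="#ff0000"/>
  <polygon points="179.387,166.293 184.187,174.790 174.429,174.698" fill="none" stroke="#ff8800"/>
  <polyline points="16.625,189.331 15.725,186.279 25.277,187.308 42.289,191.033 63.768,196.069 86.723,201.030 108.162,204.533 125.093,205.190 134.523,201.617" fill="none" stroke="#ff8800"/>
  <polyline points="29.053,147.307 238.294,151.168 34.588,210.384 261.946,29.310" fill="none" stroke="#ff8800"/>
</svg>

y_svg = 252.427 − y_m.

[1] S225→`#ff8800` (engrave); closed run; points: 212.110,183.632 252.730,203.520 232.842,244.140 192.222,224.252

[2] S225→`#ff8800` (engrave); closed run; points: 152.322,64.753 192.663,150.656 163.268,210.035

[3] S538→`#ff0000` (score); closed run; points: 239.718,238.394 201.649,226.075 213.968,188.006 252.037,200.325

[4] S225→`#ff8800` (engrave); closed run; points: 179.387,166.293 184.187,174.790 174.429,174.698

[5] S225→`#ff8800` (engrave); open run; points: 16.625,189.331 15.725,186.279 25.277,187.308 42.289,191.033 63.768,196.069 86.723,201.030 108.162,204.533 125.093,205.190 134.523,201.617

[6] S225→`#ff8800` (engrave); open run; points: 29.053,147.307 238.294,151.168 34.588,210.384 261.946,29.310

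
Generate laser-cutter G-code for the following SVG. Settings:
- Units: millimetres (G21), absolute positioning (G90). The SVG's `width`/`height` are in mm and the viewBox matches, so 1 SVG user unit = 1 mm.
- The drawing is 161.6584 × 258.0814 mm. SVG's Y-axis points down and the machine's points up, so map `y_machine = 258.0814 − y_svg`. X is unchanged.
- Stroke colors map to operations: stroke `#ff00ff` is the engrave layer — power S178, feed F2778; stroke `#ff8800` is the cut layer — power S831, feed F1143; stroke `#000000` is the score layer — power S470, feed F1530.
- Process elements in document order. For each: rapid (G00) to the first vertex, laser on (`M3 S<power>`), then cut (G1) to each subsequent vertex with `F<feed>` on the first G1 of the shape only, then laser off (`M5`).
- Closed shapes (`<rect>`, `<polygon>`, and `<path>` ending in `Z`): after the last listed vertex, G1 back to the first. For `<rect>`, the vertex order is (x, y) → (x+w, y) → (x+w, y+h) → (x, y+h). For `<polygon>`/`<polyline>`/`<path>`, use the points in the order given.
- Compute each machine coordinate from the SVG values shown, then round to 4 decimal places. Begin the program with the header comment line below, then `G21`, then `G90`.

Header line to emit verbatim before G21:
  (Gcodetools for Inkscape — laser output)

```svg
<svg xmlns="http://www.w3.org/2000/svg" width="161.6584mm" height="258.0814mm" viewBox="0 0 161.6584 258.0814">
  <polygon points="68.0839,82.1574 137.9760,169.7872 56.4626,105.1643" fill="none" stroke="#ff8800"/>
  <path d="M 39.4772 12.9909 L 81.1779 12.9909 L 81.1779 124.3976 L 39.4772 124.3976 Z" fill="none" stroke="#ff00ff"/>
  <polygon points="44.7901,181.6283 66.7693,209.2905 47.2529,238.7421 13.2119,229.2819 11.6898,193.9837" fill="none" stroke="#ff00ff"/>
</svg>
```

1 u = 1 mm; y_m = 258.0814 − y.

[1] `<polygon>` closed polygon, #ff8800→cut S831 F1143: (68.0839,175.9240) → (137.9760,88.2942) → (56.4626,152.9171) → (68.0839,175.9240) (closed)

[2] `<path>` rectangle, #ff00ff→engrave S178 F2778: (39.4772,245.0905) → (81.1779,245.0905) → (81.1779,133.6838) → (39.4772,133.6838) → (39.4772,245.0905) (closed)

[3] `<polygon>` regular polygon, #ff00ff→engrave S178 F2778: (44.7901,76.4531) → (66.7693,48.7909) → (47.2529,19.3393) → (13.2119,28.7995) → (11.6898,64.0977) → (44.7901,76.4531) (closed)

(Gcodetools for Inkscape — laser output)
G21
G90
G00 X68.0839 Y175.9240
M3 S831
G1 X137.9760 Y88.2942 F1143
G1 X56.4626 Y152.9171
G1 X68.0839 Y175.9240
M5
G00 X39.4772 Y245.0905
M3 S178
G1 X81.1779 Y245.0905 F2778
G1 X81.1779 Y133.6838
G1 X39.4772 Y133.6838
G1 X39.4772 Y245.0905
M5
G00 X44.7901 Y76.4531
M3 S178
G1 X66.7693 Y48.7909 F2778
G1 X47.2529 Y19.3393
G1 X13.2119 Y28.7995
G1 X11.6898 Y64.0977
G1 X44.7901 Y76.4531
M5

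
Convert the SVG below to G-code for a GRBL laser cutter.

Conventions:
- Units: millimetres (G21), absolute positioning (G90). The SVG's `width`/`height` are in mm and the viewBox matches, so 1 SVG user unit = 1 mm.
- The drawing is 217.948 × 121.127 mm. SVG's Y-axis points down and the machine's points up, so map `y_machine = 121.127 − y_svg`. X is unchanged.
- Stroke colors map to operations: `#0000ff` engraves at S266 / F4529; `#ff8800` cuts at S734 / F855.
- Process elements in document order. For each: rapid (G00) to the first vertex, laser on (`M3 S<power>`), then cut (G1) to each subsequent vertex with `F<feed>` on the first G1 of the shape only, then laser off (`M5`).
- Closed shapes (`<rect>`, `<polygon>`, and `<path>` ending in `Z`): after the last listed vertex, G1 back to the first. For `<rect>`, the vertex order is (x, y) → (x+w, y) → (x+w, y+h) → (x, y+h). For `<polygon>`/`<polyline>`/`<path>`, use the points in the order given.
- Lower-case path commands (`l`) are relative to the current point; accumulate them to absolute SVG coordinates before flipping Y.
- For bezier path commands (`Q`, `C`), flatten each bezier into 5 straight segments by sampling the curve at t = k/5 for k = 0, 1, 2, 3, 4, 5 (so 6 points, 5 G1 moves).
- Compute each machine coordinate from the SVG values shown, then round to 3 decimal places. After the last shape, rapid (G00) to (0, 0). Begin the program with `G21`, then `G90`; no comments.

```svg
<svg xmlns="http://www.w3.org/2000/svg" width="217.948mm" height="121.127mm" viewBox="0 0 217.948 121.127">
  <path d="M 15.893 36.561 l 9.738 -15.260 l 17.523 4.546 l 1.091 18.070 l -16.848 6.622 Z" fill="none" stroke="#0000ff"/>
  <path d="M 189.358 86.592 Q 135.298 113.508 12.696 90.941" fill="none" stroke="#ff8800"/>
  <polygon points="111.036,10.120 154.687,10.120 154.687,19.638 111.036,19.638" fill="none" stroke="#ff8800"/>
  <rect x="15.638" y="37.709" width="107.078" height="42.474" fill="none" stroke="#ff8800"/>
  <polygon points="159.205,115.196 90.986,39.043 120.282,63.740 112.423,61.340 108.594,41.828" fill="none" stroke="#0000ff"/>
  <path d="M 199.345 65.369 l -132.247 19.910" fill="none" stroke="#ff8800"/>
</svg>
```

G21
G90
G00 X15.893 Y84.566
M3 S266
G1 X25.631 Y99.826 F4529
G1 X43.154 Y95.280
G1 X44.245 Y77.210
G1 X27.397 Y70.588
G1 X15.893 Y84.566
M5
G00 X189.358 Y34.535
M3 S734
G1 X164.992 Y25.748 F855
G1 X135.143 Y20.919
G1 X99.811 Y20.050
G1 X58.995 Y23.139
G1 X12.696 Y30.186
M5
G00 X111.036 Y111.007
M3 S734
G1 X154.687 Y111.007 F855
G1 X154.687 Y101.489
G1 X111.036 Y101.489
G1 X111.036 Y111.007
M5
G00 X15.638 Y83.418
M3 S734
G1 X122.716 Y83.418 F855
G1 X122.716 Y40.944
G1 X15.638 Y40.944
G1 X15.638 Y83.418
M5
G00 X159.205 Y5.931
M3 S266
G1 X90.986 Y82.084 F4529
G1 X120.282 Y57.387
G1 X112.423 Y59.787
G1 X108.594 Y79.299
G1 X159.205 Y5.931
M5
G00 X199.345 Y55.758
M3 S734
G1 X67.098 Y35.848 F855
M5
G00 X0.000 Y0.000

viewBox `0 0 217.948 121.127` with mm width/height → 1 unit = 1 mm. Flip: y_m = 121.127 − y_svg.

**Shape 1** — `<path>` regular polygon, stroke `#0000ff` → engrave (S266, F4529). Machine vertices: (15.893,84.566) → (25.631,99.826) → (43.154,95.280) → (44.245,77.210) → (27.397,70.588) → (15.893,84.566). Closed: final G1 returns to the first vertex.

**Shape 2** — `<path>` quadratic bezier, stroke `#ff8800` → cut (S734, F855). Control points (SVG): P0=(189.358,86.592), P1=(135.298,113.508), P2=(12.696,90.941); sampled at t=k/5. Machine vertices: (189.358,34.535) → (164.992,25.748) → (135.143,20.919) → (99.811,20.050) → (58.995,23.139) → (12.696,30.186). Open path.

**Shape 3** — `<polygon>` rectangle, stroke `#ff8800` → cut (S734, F855). Machine vertices: (111.036,111.007) → (154.687,111.007) → (154.687,101.489) → (111.036,101.489) → (111.036,111.007). Closed: final G1 returns to the first vertex.

**Shape 4** — `<rect>` rectangle, stroke `#ff8800` → cut (S734, F855). Machine vertices: (15.638,83.418) → (122.716,83.418) → (122.716,40.944) → (15.638,40.944) → (15.638,83.418). Closed: final G1 returns to the first vertex.

**Shape 5** — `<polygon>` closed polygon, stroke `#0000ff` → engrave (S266, F4529). Machine vertices: (159.205,5.931) → (90.986,82.084) → (120.282,57.387) → (112.423,59.787) → (108.594,79.299) → (159.205,5.931). Closed: final G1 returns to the first vertex.

**Shape 6** — `<path>` line segment, stroke `#ff8800` → cut (S734, F855). Machine vertices: (199.345,55.758) → (67.098,35.848). Open path.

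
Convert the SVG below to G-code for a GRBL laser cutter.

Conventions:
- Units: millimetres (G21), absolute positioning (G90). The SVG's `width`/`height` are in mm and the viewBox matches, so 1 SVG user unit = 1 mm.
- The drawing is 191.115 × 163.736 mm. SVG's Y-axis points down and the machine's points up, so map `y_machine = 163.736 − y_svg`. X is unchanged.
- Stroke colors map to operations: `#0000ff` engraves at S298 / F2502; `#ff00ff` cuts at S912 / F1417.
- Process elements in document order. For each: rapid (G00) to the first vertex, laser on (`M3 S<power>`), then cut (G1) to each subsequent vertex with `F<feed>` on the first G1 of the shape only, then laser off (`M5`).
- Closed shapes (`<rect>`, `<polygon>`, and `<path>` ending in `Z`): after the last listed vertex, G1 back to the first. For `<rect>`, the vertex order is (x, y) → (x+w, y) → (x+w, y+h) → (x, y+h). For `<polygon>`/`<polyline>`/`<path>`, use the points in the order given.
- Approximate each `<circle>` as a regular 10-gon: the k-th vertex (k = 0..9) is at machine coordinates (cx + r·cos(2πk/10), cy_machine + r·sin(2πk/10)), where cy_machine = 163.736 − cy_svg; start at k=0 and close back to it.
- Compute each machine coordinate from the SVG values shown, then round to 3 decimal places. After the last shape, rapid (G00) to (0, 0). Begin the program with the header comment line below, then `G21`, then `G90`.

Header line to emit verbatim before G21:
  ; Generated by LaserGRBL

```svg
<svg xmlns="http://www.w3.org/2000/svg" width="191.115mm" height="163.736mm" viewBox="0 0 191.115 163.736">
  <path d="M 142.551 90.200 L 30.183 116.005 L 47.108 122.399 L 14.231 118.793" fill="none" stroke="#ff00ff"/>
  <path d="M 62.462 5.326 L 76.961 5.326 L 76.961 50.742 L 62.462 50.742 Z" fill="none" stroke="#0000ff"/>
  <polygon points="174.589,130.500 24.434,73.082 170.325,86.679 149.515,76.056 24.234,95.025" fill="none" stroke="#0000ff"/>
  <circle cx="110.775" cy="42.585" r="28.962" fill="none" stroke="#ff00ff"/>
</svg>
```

; Generated by LaserGRBL
G21
G90
G00 X142.551 Y73.536
M3 S912
G1 X30.183 Y47.731 F1417
G1 X47.108 Y41.337
G1 X14.231 Y44.943
M5
G00 X62.462 Y158.410
M3 S298
G1 X76.961 Y158.410 F2502
G1 X76.961 Y112.994
G1 X62.462 Y112.994
G1 X62.462 Y158.410
M5
G00 X174.589 Y33.236
M3 S298
G1 X24.434 Y90.654 F2502
G1 X170.325 Y77.057
G1 X149.515 Y87.680
G1 X24.234 Y68.711
G1 X174.589 Y33.236
M5
G00 X139.737 Y121.151
M3 S912
G1 X134.206 Y138.174 F1417
G1 X119.725 Y148.695
G1 X101.825 Y148.695
G1 X87.344 Y138.174
G1 X81.813 Y121.151
G1 X87.344 Y104.128
G1 X101.825 Y93.607
G1 X119.725 Y93.607
G1 X134.206 Y104.128
G1 X139.737 Y121.151
M5
G00 X0.000 Y0.000

1 u = 1 mm; y_m = 163.736 − y.

[1] `<path>` open polyline, #ff00ff→cut S912 F1417: (142.551,73.536) → (30.183,47.731) → (47.108,41.337) → (14.231,44.943)

[2] `<path>` rectangle, #0000ff→engrave S298 F2502: (62.462,158.410) → (76.961,158.410) → (76.961,112.994) → (62.462,112.994) → (62.462,158.410) (closed)

[3] `<polygon>` closed polygon, #0000ff→engrave S298 F2502: (174.589,33.236) → (24.434,90.654) → (170.325,77.057) → (149.515,87.680) → (24.234,68.711) → (174.589,33.236) (closed)

[4] `<circle>` circle, #ff00ff→cut S912 F1417: (139.737,121.151) → (134.206,138.174) → (119.725,148.695) → (101.825,148.695) → (87.344,138.174) → (81.813,121.151) → (87.344,104.128) → (101.825,93.607) → (119.725,93.607) → (134.206,104.128) → (139.737,121.151) (closed)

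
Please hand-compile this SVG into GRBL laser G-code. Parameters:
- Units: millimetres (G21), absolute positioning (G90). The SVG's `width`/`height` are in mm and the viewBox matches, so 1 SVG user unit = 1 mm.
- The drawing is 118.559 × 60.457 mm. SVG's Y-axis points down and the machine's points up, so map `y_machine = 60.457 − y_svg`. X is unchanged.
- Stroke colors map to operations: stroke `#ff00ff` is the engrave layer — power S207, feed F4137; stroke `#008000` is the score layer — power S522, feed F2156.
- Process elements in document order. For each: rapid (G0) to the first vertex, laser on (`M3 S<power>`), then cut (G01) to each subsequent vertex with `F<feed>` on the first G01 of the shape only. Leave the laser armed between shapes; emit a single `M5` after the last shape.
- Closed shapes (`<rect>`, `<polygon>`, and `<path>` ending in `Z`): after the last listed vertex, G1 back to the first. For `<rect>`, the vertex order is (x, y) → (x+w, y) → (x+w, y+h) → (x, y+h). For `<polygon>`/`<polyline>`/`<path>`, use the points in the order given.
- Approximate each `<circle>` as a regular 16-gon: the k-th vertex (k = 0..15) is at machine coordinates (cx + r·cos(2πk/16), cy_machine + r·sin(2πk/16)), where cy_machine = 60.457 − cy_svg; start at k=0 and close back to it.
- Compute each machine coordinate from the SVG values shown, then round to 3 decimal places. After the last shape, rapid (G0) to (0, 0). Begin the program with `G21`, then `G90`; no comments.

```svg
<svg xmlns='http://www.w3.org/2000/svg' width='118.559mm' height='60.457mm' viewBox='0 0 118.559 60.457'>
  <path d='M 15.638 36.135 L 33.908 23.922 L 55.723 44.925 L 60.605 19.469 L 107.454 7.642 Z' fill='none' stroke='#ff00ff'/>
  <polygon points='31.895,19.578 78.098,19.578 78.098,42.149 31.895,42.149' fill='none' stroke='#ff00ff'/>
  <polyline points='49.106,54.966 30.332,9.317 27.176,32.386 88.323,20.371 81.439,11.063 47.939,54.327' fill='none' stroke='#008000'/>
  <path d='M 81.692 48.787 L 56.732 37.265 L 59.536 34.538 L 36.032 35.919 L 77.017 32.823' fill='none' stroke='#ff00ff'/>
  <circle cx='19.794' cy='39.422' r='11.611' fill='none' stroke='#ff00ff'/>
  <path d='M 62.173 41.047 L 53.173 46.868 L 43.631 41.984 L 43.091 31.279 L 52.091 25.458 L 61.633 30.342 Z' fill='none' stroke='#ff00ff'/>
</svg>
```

G21
G90
G0 X15.638 Y24.322
M3 S207
G01 X33.908 Y36.535 F4137
G01 X55.723 Y15.532
G01 X60.605 Y40.988
G01 X107.454 Y52.815
G01 X15.638 Y24.322
G0 X31.895 Y40.879
M3 S207
G01 X78.098 Y40.879 F4137
G01 X78.098 Y18.308
G01 X31.895 Y18.308
G01 X31.895 Y40.879
G0 X49.106 Y5.491
M3 S522
G01 X30.332 Y51.140 F2156
G01 X27.176 Y28.071
G01 X88.323 Y40.086
G01 X81.439 Y49.394
G01 X47.939 Y6.130
G0 X81.692 Y11.670
M3 S207
G01 X56.732 Y23.192 F4137
G01 X59.536 Y25.919
G01 X36.032 Y24.538
G01 X77.017 Y27.634
G0 X31.405 Y21.035
M3 S207
G01 X30.521 Y25.478 F4137
G01 X28.004 Y29.245
G01 X24.237 Y31.762
G01 X19.794 Y32.646
G01 X15.351 Y31.762
G01 X11.584 Y29.245
G01 X9.067 Y25.478
G01 X8.183 Y21.035
G01 X9.067 Y16.592
G01 X11.584 Y12.825
G01 X15.351 Y10.308
G01 X19.794 Y9.424
G01 X24.237 Y10.308
G01 X28.004 Y12.825
G01 X30.521 Y16.592
G01 X31.405 Y21.035
G0 X62.173 Y19.410
M3 S207
G01 X53.173 Y13.589 F4137
G01 X43.631 Y18.473
G01 X43.091 Y29.178
G01 X52.091 Y34.999
G01 X61.633 Y30.115
G01 X62.173 Y19.410
M5
G0 X0.000 Y0.000

1 u = 1 mm; y_m = 60.457 − y.

[1] `<path>` closed polygon, #ff00ff→engrave S207 F4137: (15.638,24.322) → (33.908,36.535) → (55.723,15.532) → (60.605,40.988) → (107.454,52.815) → (15.638,24.322) (closed)

[2] `<polygon>` rectangle, #ff00ff→engrave S207 F4137: (31.895,40.879) → (78.098,40.879) → (78.098,18.308) → (31.895,18.308) → (31.895,40.879) (closed)

[3] `<polyline>` open polyline, #008000→score S522 F2156: (49.106,5.491) → (30.332,51.140) → (27.176,28.071) → (88.323,40.086) → (81.439,49.394) → (47.939,6.130)

[4] `<path>` open polyline, #ff00ff→engrave S207 F4137: (81.692,11.670) → (56.732,23.192) → (59.536,25.919) → (36.032,24.538) → (77.017,27.634)

[5] `<circle>` circle, #ff00ff→engrave S207 F4137: (31.405,21.035) → (30.521,25.478) → (28.004,29.245) → (24.237,31.762) → (19.794,32.646) → (15.351,31.762) → (11.584,29.245) → (9.067,25.478) → (8.183,21.035) → (9.067,16.592) → (11.584,12.825) → (15.351,10.308) → (19.794,9.424) → (24.237,10.308) → (28.004,12.825) → (30.521,16.592) → (31.405,21.035) (closed)

[6] `<path>` regular polygon, #ff00ff→engrave S207 F4137: (62.173,19.410) → (53.173,13.589) → (43.631,18.473) → (43.091,29.178) → (52.091,34.999) → (61.633,30.115) → (62.173,19.410) (closed)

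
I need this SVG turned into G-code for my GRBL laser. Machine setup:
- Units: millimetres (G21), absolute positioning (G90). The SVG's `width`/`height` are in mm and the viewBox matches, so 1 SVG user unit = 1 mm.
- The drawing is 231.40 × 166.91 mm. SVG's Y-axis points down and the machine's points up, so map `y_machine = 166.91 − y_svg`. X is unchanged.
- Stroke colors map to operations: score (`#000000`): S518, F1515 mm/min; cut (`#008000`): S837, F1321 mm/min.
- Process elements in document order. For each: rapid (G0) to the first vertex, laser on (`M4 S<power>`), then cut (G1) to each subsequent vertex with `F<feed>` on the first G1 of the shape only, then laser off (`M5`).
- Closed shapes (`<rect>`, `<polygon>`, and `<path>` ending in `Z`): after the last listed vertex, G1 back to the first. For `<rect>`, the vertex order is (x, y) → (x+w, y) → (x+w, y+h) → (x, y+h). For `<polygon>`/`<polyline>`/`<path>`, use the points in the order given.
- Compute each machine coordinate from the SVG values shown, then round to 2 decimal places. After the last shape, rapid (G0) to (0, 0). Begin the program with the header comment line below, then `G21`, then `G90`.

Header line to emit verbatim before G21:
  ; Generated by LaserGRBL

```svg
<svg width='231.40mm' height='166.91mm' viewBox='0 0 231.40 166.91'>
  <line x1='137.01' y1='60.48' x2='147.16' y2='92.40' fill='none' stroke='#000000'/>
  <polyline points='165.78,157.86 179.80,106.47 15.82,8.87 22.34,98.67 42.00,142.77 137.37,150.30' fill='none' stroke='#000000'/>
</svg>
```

viewBox `0 0 231.40 166.91` with mm width/height → 1 unit = 1 mm. Flip: y_m = 166.91 − y_svg.

**Shape 1** — `<line>` line segment, stroke `#000000` → score (S518, F1515). Machine vertices: (137.01,106.43) → (147.16,74.51). Open path.

**Shape 2** — `<polyline>` open polyline, stroke `#000000` → score (S518, F1515). Machine vertices: (165.78,9.05) → (179.80,60.44) → (15.82,158.04) → (22.34,68.24) → (42.00,24.14) → (137.37,16.61). Open path.

; Generated by LaserGRBL
G21
G90
G0 X137.01 Y106.43
M4 S518
G1 X147.16 Y74.51 F1515
M5
G0 X165.78 Y9.05
M4 S518
G1 X179.80 Y60.44 F1515
G1 X15.82 Y158.04
G1 X22.34 Y68.24
G1 X42.00 Y24.14
G1 X137.37 Y16.61
M5
G0 X0.00 Y0.00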